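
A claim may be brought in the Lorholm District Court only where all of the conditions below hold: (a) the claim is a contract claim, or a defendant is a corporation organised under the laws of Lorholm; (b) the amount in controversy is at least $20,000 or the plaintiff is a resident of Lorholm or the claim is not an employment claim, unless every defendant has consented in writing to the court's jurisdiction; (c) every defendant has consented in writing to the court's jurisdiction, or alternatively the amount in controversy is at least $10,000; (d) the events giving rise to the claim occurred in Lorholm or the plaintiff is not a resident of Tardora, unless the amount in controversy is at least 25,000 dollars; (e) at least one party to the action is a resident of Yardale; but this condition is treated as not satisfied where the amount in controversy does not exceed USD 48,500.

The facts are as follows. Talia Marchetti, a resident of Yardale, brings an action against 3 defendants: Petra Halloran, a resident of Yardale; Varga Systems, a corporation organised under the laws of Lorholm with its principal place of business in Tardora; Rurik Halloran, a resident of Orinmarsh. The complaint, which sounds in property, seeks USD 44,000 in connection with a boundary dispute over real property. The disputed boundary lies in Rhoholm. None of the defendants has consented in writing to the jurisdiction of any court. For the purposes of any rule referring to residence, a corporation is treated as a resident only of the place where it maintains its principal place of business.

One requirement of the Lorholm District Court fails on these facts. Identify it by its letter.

The Lorholm District Court:
  (a) Varga Systems is organised under the laws of Lorholm, so this disjunct is met. Satisfied.
  (b) The amount in controversy is $44,000, which meets the 20,000 dollars floor, so this disjunct is met. Met.
  (c) The amount in controversy is 44,000 dollars, which meets the 10,000 dollars floor, so this disjunct is met. Satisfied.
  (d) The plaintiff resides in Yardale, which is not Tardora — that alternative is enough. Condition met.
  (e) Talia Marchetti resides in Yardale. However, the amount in controversy is USD 44,000, within the $48,500 ceiling, which falls within the stated exception and so defeats the condition. Not satisfied.
Only condition (e) fails.

(e)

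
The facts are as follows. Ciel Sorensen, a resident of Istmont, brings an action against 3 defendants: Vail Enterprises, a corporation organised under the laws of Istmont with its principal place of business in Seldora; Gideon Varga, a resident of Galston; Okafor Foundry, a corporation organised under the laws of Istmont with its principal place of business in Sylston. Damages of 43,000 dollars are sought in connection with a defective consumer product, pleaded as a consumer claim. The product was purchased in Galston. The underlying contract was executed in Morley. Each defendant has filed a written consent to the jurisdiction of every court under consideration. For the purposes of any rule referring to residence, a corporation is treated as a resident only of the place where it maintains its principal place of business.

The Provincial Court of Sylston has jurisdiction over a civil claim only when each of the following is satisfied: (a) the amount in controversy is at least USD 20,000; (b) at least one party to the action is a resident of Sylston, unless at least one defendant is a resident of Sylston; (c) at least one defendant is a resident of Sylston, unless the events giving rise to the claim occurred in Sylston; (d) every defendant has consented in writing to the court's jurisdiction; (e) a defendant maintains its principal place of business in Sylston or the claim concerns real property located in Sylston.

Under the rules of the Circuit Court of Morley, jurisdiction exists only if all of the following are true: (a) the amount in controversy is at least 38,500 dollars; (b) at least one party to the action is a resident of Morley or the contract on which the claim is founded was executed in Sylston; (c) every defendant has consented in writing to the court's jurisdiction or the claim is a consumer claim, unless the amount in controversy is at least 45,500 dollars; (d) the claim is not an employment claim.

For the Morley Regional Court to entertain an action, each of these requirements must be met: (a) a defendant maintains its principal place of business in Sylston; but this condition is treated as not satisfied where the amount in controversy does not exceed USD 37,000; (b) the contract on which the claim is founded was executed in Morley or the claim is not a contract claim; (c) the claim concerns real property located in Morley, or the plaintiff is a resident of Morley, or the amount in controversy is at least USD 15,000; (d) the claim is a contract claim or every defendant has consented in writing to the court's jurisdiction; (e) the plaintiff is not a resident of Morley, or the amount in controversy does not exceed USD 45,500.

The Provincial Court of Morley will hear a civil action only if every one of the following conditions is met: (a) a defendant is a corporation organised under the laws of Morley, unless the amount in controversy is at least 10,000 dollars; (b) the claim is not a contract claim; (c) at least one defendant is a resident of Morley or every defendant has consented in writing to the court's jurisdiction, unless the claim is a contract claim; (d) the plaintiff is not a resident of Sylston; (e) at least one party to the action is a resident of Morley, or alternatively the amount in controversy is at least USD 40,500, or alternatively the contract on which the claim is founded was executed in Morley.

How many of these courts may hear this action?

3

The Provincial Court of Sylston:
  (a) The amount in controversy is $43,000, which meets the USD 20,000 floor. Condition met.
  (b) Okafor Foundry resides in Sylston. Satisfied.
  (c) Okafor Foundry resides in Sylston. Satisfied.
  (d) Every defendant has filed written consent. Met.
  (e) Okafor Foundry has its principal place of business in Sylston, so one alternative holds. Met.
  → The court has jurisdiction.
The Circuit Court of Morley:
  (a) The amount in controversy is $43,000, which meets the $38,500 floor. Satisfied.
  (b) No party resides in Morley; the contract was executed in Morley, not Sylston — every alternative fails. Condition not met.
  (c) Every defendant has filed written consent, so one alternative holds. Satisfied.
  (d) The claim is a consumer claim, not an employment claim. Met.
  → Not every requirement is met — no jurisdiction.
The Morley Regional Court:
  (a) Okafor Foundry has its principal place of business in Sylston. The exception is not triggered, since the amount in controversy is $43,000, above the USD 37,000 ceiling. Condition met.
  (b) The contract was executed in Morley, which satisfies one of the alternatives. Condition met.
  (c) The amount in controversy is $43,000, which meets the 15,000 dollars floor, so one alternative holds. Met.
  (d) Every defendant has filed written consent, which satisfies one of the alternatives. Met.
  (e) The plaintiff resides in Istmont, which is not Morley — that alternative is enough. Met.
  → Every requirement is satisfied — jurisdiction.
The Provincial Court of Morley:
  (a) The corporate defendant(s) are organised in Istmont, not Morley. However, the amount in controversy is USD 43,000, which meets the $10,000 floor, so the 'unless' proviso supplies this condition. Condition met.
  (b) The claim is a consumer claim, not a contract claim. Satisfied.
  (c) Every defendant has filed written consent, so one alternative holds. Satisfied.
  (d) The plaintiff resides in Istmont, which is not Sylston. Satisfied.
  (e) The amount in controversy is $43,000, which meets the $40,500 floor — that alternative is enough. Condition met.
  → The court has jurisdiction.
Courts with jurisdiction: the Provincial Court of Sylston, the Morley Regional Court, the Provincial Court of Morley — 3 in total.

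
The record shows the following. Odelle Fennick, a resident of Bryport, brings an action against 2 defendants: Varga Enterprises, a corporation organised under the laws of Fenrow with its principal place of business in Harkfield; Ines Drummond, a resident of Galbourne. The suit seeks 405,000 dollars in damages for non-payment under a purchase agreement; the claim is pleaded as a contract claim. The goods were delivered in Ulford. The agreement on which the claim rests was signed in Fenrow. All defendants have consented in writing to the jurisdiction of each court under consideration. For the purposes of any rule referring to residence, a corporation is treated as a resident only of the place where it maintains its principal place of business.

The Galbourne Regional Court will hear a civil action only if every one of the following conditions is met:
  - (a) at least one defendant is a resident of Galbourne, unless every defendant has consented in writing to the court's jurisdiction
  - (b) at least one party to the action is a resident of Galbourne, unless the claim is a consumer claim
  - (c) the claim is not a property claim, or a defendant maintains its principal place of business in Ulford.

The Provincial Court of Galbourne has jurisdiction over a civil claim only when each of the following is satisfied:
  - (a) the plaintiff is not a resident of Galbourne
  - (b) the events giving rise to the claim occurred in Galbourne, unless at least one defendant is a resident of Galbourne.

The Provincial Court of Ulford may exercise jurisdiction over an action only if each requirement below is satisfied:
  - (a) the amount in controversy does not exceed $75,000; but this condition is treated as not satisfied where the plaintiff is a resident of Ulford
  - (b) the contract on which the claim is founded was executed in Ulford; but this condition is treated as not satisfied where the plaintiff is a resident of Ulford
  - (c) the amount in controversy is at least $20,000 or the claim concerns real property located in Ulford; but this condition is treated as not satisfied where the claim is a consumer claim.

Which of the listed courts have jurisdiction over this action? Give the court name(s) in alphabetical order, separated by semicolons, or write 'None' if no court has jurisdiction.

the Galbourne Regional Court; the Provincial Court of Galbourne

The Galbourne Regional Court:
  (a) Ines Drummond resides in Galbourne. Condition met.
  (b) Ines Drummond resides in Galbourne. Satisfied.
  (c) The claim is a contract claim, not a property claim — that alternative is enough. Satisfied.
  → Jurisdiction lies.
The Provincial Court of Galbourne:
  (a) The plaintiff resides in Bryport, which is not Galbourne. Condition met.
  (b) The operative events occurred in Ulford, not Galbourne. But Ines Drummond resides in Galbourne, and the 'unless' clause therefore excuses the requirement. Satisfied.
  → The court has jurisdiction.
The Provincial Court of Ulford:
  (a) The amount in controversy is USD 405,000, above the 75,000 dollars ceiling. Not met.
  (b) The contract was executed in Fenrow, not Ulford. Not satisfied.
  (c) The amount in controversy is USD 405,000, which meets the $20,000 floor, so this disjunct is met. The carve-out does not apply: the claim is a contract claim, not a consumer claim. Met.
  → Not every requirement is met — no jurisdiction.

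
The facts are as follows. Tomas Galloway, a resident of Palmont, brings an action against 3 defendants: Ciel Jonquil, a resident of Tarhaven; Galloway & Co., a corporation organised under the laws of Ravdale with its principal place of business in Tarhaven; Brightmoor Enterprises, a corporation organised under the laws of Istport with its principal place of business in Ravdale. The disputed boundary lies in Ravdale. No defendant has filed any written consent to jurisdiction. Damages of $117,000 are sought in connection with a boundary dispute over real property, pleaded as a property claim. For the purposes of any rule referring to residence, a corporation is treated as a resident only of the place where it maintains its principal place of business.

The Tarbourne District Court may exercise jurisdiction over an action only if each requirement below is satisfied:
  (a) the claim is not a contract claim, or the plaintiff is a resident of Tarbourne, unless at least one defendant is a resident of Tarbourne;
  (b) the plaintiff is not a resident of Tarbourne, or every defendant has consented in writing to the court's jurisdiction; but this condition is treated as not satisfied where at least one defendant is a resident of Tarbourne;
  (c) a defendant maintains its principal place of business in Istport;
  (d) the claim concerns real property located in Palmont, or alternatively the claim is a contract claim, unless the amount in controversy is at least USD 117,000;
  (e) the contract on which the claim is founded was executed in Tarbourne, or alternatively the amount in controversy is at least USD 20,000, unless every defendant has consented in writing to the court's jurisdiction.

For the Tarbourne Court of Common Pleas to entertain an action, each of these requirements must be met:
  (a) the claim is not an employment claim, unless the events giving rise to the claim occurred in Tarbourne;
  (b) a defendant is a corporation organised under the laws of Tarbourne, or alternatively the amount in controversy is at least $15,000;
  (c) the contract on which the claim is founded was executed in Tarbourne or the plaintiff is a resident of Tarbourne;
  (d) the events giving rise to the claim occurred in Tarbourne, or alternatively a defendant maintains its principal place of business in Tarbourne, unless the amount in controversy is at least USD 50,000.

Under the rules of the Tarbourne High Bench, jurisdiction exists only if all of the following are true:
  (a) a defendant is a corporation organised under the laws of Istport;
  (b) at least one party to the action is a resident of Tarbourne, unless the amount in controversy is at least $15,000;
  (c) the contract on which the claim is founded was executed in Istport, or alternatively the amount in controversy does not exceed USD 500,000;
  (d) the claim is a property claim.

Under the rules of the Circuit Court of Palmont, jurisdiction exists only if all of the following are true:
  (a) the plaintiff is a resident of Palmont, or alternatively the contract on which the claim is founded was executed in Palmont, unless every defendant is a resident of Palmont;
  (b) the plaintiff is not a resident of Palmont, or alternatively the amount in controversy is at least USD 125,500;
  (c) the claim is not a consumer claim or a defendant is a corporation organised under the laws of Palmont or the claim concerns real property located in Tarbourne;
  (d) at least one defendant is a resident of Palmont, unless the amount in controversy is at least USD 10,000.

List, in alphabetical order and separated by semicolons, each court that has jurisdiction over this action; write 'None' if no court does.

The Tarbourne District Court:
  (a) The claim is a property claim, not a contract claim, so one alternative holds. Condition met.
  (b) The plaintiff resides in Palmont, which is not Tarbourne, so one alternative holds. And the carve-out is inapplicable — no defendant resides in Tarbourne (they reside in Tarhaven, Tarhaven, Ravdale). Condition met.
  (c) The corporate defendant(s) have their principal place of business in Ravdale, Tarhaven, not Istport. Fails.
  (d) The property lies in Ravdale, not Palmont; the claim is a property claim, not a contract claim — no alternative holds. The proviso rescues it, though: the amount in controversy is $117,000, which meets the USD 117,000 floor. Satisfied.
  (e) The amount in controversy is $117,000, which meets the 20,000 dollars floor, so one alternative holds. Met.
  → No jurisdiction.
The Tarbourne Court of Common Pleas:
  (a) The claim is a property claim, not an employment claim. Condition met.
  (b) The amount in controversy is 117,000 dollars, which meets the 15,000 dollars floor, so one alternative holds. Satisfied.
  (c) No contract (and hence no place of execution) is alleged; the plaintiff resides in Palmont, not Tarbourne — no alternative holds. Condition not met.
  (d) The operative events occurred in Ravdale, not Tarbourne; the corporate defendant(s) have their principal place of business in Ravdale, Tarhaven, not Tarbourne — none of the alternatives is met. However, the amount in controversy is USD 117,000, which meets the 50,000 dollars floor, so the 'unless' proviso supplies this condition. Satisfied.
  → The court lacks jurisdiction.
The Tarbourne High Bench:
  (a) Brightmoor Enterprises is organised under the laws of Istport. Satisfied.
  (b) No party resides in Tarbourne. But the amount in controversy is $117,000, which meets the USD 15,000 floor, and the 'unless' clause therefore excuses the requirement. Condition met.
  (c) The amount in controversy is 117,000 dollars, within the USD 500,000 ceiling — that alternative is enough. Met.
  (d) The claim is a property claim. Satisfied.
  → Jurisdiction lies.
The Circuit Court of Palmont:
  (a) The plaintiff resides in Palmont, so one alternative holds. Met.
  (b) The plaintiff resides in Palmont; the amount in controversy is 117,000 dollars, below the 125,500 dollars floor — no alternative holds. Condition not met.
  (c) The claim is a property claim, not a consumer claim, so one alternative holds. Met.
  (d) No defendant resides in Palmont (they reside in Tarhaven, Tarhaven, Ravdale). But the amount in controversy is $117,000, which meets the $10,000 floor, and the 'unless' clause therefore excuses the requirement. Condition met.
  → The court lacks jurisdiction.

the Tarbourne High Bench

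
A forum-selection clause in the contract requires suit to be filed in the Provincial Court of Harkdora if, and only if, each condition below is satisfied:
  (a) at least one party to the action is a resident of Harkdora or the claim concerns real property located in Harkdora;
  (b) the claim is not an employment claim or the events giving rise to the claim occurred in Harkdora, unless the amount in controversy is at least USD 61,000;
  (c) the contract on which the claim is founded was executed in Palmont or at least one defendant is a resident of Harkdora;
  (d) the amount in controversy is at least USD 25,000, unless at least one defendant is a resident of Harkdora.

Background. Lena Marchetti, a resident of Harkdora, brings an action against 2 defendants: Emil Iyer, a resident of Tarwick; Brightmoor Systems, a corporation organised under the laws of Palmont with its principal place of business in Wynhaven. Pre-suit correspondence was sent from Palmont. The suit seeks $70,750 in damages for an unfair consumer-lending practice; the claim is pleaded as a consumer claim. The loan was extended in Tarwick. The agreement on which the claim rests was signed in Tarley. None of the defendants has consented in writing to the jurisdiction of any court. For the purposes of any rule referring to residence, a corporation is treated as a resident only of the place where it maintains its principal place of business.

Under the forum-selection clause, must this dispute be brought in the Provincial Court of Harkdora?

The Provincial Court of Harkdora:
  (a) Lena Marchetti resides in Harkdora, which satisfies one of the alternatives. Satisfied.
  (b) The claim is a consumer claim, not an employment claim, so one alternative holds. Met.
  (c) The contract was executed in Tarley, not Palmont; no defendant resides in Harkdora (they reside in Tarwick, Wynhaven) — none of the alternatives is met. Fails.
  (d) The amount in controversy is 70,750 dollars, which meets the 25,000 dollars floor. Satisfied.
  → Forum clause is not triggered.

No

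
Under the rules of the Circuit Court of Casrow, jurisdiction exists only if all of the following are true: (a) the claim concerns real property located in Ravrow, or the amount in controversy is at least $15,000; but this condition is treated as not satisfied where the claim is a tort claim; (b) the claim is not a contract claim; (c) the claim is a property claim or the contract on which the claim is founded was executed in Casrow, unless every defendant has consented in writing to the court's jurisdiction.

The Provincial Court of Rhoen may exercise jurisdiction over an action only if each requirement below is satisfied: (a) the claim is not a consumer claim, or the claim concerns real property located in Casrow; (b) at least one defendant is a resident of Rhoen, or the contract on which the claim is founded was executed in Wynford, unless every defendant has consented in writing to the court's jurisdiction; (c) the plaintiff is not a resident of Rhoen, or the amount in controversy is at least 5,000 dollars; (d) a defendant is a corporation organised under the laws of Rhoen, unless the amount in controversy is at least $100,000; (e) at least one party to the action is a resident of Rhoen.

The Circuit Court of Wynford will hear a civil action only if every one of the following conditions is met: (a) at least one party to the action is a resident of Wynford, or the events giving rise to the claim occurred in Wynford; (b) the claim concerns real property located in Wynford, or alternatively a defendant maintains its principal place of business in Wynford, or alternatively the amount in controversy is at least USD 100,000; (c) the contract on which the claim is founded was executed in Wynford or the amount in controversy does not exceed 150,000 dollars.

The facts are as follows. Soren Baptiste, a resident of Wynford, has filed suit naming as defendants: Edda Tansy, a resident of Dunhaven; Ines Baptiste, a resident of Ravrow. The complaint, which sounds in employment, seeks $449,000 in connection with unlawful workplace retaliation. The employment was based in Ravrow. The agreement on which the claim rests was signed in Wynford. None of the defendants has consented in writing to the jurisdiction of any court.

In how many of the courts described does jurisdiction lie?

1

The Circuit Court of Casrow:
  (a) The amount in controversy is USD 449,000, which meets the USD 15,000 floor, so one alternative holds. The exception is not triggered, since the claim is an employment claim, not a tort claim. Condition met.
  (b) The claim is an employment claim, not a contract claim. Met.
  (c) The claim is an employment claim, not a property claim; the contract was executed in Wynford, not Casrow — none of the alternatives is met. And no such written consent has been filed, so the proviso does not save it. Not met.
  → No jurisdiction.
The Provincial Court of Rhoen:
  (a) The claim is an employment claim, not a consumer claim — that alternative is enough. Satisfied.
  (b) The contract was executed in Wynford, so one alternative holds. Satisfied.
  (c) The plaintiff resides in Wynford, which is not Rhoen, so this disjunct is met. Satisfied.
  (d) No defendant is a corporation. But the amount in controversy is $449,000, which meets the $100,000 floor, and the 'unless' clause therefore excuses the requirement. Condition met.
  (e) No party resides in Rhoen. Fails.
  → The court lacks jurisdiction.
The Circuit Court of Wynford:
  (a) Soren Baptiste resides in Wynford, so one alternative holds. Met.
  (b) The amount in controversy is USD 449,000, which meets the $100,000 floor, so one alternative holds. Satisfied.
  (c) The contract was executed in Wynford, which satisfies one of the alternatives. Satisfied.
  → The court has jurisdiction.
Courts with jurisdiction: the Circuit Court of Wynford — 1 in total.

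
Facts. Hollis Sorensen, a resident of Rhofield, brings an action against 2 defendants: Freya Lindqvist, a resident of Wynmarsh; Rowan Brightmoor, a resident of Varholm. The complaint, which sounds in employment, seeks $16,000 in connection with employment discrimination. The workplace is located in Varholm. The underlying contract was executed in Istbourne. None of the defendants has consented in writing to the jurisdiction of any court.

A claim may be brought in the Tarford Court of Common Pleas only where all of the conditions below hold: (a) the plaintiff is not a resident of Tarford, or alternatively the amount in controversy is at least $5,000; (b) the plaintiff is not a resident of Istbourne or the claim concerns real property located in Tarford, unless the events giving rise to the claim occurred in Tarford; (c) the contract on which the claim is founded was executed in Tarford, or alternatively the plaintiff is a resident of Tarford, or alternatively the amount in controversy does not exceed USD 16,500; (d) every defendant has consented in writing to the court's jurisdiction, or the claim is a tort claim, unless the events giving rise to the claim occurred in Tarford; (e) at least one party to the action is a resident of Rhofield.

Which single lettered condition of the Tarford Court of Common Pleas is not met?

The Tarford Court of Common Pleas:
  (a) The plaintiff resides in Rhofield, which is not Tarford, which satisfies one of the alternatives. Satisfied.
  (b) The plaintiff resides in Rhofield, which is not Istbourne, so one alternative holds. Satisfied.
  (c) The amount in controversy is 16,000 dollars, within the USD 16,500 ceiling, so this disjunct is met. Condition met.
  (d) No such written consent has been filed; the claim is an employment claim, not a tort claim — every alternative fails. And the operative events occurred in Varholm, not Tarford, so the proviso does not save it. Condition not met.
  (e) Hollis Sorensen resides in Rhofield. Met.
Only condition (d) fails.

(d)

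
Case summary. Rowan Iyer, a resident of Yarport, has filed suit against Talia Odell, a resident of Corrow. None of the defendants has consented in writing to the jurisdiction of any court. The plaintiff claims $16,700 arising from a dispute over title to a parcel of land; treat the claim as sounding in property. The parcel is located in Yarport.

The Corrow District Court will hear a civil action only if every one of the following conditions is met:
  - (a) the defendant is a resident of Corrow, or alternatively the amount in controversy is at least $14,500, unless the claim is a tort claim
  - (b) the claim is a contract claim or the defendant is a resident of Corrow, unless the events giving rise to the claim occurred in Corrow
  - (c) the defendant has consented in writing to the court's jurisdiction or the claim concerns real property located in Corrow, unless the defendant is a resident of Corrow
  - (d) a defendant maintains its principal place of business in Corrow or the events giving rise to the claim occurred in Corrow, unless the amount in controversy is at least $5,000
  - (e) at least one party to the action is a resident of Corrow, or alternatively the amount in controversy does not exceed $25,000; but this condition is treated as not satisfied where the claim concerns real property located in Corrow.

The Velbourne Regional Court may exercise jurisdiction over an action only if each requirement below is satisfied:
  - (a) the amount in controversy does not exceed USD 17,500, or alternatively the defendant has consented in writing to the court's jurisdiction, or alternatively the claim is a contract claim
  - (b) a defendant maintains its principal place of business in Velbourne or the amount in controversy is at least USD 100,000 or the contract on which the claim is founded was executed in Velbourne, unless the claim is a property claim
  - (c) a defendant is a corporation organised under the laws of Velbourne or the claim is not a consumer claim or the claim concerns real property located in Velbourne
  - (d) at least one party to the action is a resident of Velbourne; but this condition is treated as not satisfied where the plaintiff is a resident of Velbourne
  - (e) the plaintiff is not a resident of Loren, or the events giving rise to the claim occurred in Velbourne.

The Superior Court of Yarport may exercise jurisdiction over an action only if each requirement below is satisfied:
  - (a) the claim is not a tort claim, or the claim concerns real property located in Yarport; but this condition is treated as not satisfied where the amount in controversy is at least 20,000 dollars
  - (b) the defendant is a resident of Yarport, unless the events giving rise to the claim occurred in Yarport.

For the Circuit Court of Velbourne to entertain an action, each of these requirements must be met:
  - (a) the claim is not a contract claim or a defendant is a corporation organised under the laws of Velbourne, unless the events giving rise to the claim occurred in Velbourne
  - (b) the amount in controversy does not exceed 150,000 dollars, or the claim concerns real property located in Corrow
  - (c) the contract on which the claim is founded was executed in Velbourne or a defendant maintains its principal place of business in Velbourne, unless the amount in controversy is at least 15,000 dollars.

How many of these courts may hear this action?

3

The Corrow District Court:
  (a) The defendant resides in Corrow, so one alternative holds. Condition met.
  (b) The defendant resides in Corrow, so this disjunct is met. Condition met.
  (c) No such written consent has been filed; the property lies in Yarport, not Corrow — no alternative holds. The proviso rescues it, though: the defendant resides in Corrow. Condition met.
  (d) No defendant is a corporation; the operative events occurred in Yarport, not Corrow — none of the alternatives is met. The proviso rescues it, though: the amount in controversy is USD 16,700, which meets the USD 5,000 floor. Condition met.
  (e) Talia Odell resides in Corrow, which satisfies one of the alternatives. The exception is not triggered, since the property lies in Yarport, not Corrow. Satisfied.
  → The court has jurisdiction.
The Velbourne Regional Court:
  (a) The amount in controversy is USD 16,700, within the $17,500 ceiling — that alternative is enough. Condition met.
  (b) No defendant is a corporation; the amount in controversy is $16,700, below the 100,000 dollars floor; no contract (and hence no place of execution) is alleged — no alternative holds. However, the claim is a property claim, so the 'unless' proviso supplies this condition. Met.
  (c) The claim is a property claim, not a consumer claim, which satisfies one of the alternatives. Condition met.
  (d) No party resides in Velbourne. Condition not met.
  (e) The plaintiff resides in Yarport, which is not Loren, so this disjunct is met. Condition met.
  → Not every requirement is met — no jurisdiction.
The Superior Court of Yarport:
  (a) The claim is a property claim, not a tort claim, so one alternative holds. The exception is not triggered, since the amount in controversy is 16,700 dollars, below the 20,000 dollars floor. Condition met.
  (b) The defendant resides in Corrow, not Yarport. However, the operative events occurred in Yarport, so the 'unless' proviso supplies this condition. Met.
  → Jurisdiction lies.
The Circuit Court of Velbourne:
  (a) The claim is a property claim, not a contract claim — that alternative is enough. Satisfied.
  (b) The amount in controversy is 16,700 dollars, within the $150,000 ceiling — that alternative is enough. Satisfied.
  (c) No contract (and hence no place of execution) is alleged; no defendant is a corporation — every alternative fails. However, the amount in controversy is $16,700, which meets the USD 15,000 floor, so the 'unless' proviso supplies this condition. Satisfied.
  → All conditions met; jurisdiction exists.
Courts with jurisdiction: the Corrow District Court, the Superior Court of Yarport, the Circuit Court of Velbourne — 3 in total.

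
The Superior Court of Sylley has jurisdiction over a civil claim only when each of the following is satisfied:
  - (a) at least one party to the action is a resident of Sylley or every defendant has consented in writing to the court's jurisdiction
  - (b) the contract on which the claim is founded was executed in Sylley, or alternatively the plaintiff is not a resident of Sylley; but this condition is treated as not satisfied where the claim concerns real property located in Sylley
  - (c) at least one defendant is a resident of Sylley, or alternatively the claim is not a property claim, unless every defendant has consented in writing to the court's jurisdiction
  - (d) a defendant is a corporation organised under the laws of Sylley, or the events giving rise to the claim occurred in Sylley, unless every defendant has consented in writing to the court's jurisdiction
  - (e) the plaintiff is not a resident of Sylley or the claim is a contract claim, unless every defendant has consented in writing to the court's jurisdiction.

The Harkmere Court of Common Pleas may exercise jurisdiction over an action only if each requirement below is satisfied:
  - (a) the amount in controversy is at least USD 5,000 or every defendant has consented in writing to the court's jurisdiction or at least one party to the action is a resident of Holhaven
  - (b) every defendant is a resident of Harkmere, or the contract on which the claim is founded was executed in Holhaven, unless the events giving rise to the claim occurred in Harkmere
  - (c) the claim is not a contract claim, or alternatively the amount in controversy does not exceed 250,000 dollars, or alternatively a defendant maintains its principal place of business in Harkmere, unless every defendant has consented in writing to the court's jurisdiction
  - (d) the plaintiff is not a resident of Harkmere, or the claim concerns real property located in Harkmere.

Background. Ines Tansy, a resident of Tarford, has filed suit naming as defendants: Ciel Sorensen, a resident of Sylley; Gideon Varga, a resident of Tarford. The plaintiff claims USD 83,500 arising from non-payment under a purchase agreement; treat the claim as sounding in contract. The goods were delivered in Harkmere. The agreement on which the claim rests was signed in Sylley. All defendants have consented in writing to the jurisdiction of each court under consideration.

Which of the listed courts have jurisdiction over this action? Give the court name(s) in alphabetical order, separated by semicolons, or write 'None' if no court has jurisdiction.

the Harkmere Court of Common Pleas; the Superior Court of Sylley

The Superior Court of Sylley:
  (a) Ciel Sorensen resides in Sylley, so one alternative holds. Satisfied.
  (b) The contract was executed in Sylley — that alternative is enough. And the carve-out is inapplicable — the claim does not concern real property. Satisfied.
  (c) Ciel Sorensen resides in Sylley, so one alternative holds. Satisfied.
  (d) No defendant is a corporation; the operative events occurred in Harkmere, not Sylley — every alternative fails. The proviso rescues it, though: every defendant has filed written consent. Satisfied.
  (e) The plaintiff resides in Tarford, which is not Sylley — that alternative is enough. Satisfied.
  → All conditions met; jurisdiction exists.
The Harkmere Court of Common Pleas:
  (a) The amount in controversy is 83,500 dollars, which meets the $5,000 floor — that alternative is enough. Satisfied.
  (b) The defendants reside as follows — Ciel Sorensen in Sylley, Gideon Varga in Tarford — not all in Harkmere; the contract was executed in Sylley, not Holhaven — none of the alternatives is met. But the operative events occurred in Harkmere, and the 'unless' clause therefore excuses the requirement. Met.
  (c) The amount in controversy is USD 83,500, within the $250,000 ceiling, so one alternative holds. Met.
  (d) The plaintiff resides in Tarford, which is not Harkmere, which satisfies one of the alternatives. Satisfied.
  → All conditions met; jurisdiction exists.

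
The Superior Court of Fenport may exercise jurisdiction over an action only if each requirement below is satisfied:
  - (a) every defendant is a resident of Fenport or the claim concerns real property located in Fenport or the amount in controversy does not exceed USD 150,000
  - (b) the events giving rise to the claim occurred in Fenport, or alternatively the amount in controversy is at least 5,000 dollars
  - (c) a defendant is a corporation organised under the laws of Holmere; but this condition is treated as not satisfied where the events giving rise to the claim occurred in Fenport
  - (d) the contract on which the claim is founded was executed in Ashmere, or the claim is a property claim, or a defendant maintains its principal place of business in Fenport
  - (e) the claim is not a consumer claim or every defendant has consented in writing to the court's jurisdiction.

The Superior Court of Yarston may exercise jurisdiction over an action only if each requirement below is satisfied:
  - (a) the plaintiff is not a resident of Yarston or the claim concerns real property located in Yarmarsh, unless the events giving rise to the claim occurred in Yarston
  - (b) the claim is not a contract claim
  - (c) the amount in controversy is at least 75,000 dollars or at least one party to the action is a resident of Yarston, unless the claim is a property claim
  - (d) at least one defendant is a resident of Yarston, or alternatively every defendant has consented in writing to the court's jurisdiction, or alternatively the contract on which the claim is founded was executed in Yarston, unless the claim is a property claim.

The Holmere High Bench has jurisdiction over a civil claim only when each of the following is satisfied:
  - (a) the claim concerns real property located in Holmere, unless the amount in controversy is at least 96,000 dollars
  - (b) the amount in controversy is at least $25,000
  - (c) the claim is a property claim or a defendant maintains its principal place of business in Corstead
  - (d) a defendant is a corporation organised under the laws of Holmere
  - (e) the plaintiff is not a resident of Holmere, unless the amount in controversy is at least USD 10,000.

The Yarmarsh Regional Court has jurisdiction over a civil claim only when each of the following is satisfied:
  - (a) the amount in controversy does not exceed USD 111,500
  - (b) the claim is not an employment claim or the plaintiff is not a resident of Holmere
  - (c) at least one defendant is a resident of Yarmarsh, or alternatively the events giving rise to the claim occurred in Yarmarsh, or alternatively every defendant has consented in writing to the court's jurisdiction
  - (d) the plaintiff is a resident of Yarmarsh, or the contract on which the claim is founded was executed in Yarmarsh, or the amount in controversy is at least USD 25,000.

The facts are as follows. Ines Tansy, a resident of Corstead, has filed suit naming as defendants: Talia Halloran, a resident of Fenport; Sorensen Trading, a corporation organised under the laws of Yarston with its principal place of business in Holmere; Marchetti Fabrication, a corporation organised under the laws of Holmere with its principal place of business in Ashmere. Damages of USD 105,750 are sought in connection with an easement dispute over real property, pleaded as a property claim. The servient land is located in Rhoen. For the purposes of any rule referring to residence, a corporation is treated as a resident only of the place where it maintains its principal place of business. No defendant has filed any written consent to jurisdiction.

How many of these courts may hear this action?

The Superior Court of Fenport:
  (a) The amount in controversy is USD 105,750, within the USD 150,000 ceiling — that alternative is enough. Met.
  (b) The amount in controversy is $105,750, which meets the $5,000 floor, so this disjunct is met. Satisfied.
  (c) Marchetti Fabrication is organised under the laws of Holmere. The carve-out does not apply: the operative events occurred in Rhoen, not Fenport. Satisfied.
  (d) The claim is a property claim, which satisfies one of the alternatives. Met.
  (e) The claim is a property claim, not a consumer claim, which satisfies one of the alternatives. Satisfied.
  → Every requirement is satisfied — jurisdiction.
The Superior Court of Yarston:
  (a) The plaintiff resides in Corstead, which is not Yarston, which satisfies one of the alternatives. Condition met.
  (b) The claim is a property claim, not a contract claim. Satisfied.
  (c) The amount in controversy is USD 105,750, which meets the $75,000 floor, so one alternative holds. Met.
  (d) No defendant resides in Yarston (they reside in Fenport, Holmere, Ashmere); no such written consent has been filed; no contract (and hence no place of execution) is alleged — no alternative holds. But the claim is a property claim, and the 'unless' clause therefore excuses the requirement. Satisfied.
  → All conditions met; jurisdiction exists.
The Holmere High Bench:
  (a) The property lies in Rhoen, not Holmere. However, the amount in controversy is $105,750, which meets the USD 96,000 floor, so the 'unless' proviso supplies this condition. Satisfied.
  (b) The amount in controversy is 105,750 dollars, which meets the $25,000 floor. Satisfied.
  (c) The claim is a property claim — that alternative is enough. Satisfied.
  (d) Marchetti Fabrication is organised under the laws of Holmere. Condition met.
  (e) The plaintiff resides in Corstead, which is not Holmere. Condition met.
  → Jurisdiction lies.
The Yarmarsh Regional Court:
  (a) The amount in controversy is $105,750, within the $111,500 ceiling. Satisfied.
  (b) The claim is a property claim, not an employment claim, which satisfies one of the alternatives. Satisfied.
  (c) No defendant resides in Yarmarsh (they reside in Fenport, Holmere, Ashmere); the operative events occurred in Rhoen, not Yarmarsh; no such written consent has been filed — no alternative holds. Fails.
  (d) The amount in controversy is USD 105,750, which meets the $25,000 floor, so one alternative holds. Satisfied.
  → At least one condition fails; no jurisdiction.
Courts with jurisdiction: the Superior Court of Fenport, the Superior Court of Yarston, the Holmere High Bench — 3 in total.

3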